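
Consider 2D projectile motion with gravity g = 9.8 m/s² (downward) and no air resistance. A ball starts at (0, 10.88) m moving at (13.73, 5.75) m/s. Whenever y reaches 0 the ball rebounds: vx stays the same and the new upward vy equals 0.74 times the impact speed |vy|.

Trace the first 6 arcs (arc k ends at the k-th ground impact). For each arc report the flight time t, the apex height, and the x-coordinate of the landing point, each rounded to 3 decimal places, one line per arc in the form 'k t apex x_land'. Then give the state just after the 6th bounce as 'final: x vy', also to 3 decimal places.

1 2.188 12.567 30.044
2 2.370 6.882 62.586
3 1.754 3.768 86.667
4 1.298 2.064 104.488
5 0.960 1.130 117.674
6 0.711 0.619 127.433
final: 127.433 2.577

Arc 1: start y=10.880, vy=5.750 → t=2.188, apex=12.567, x_land=30.044, impact vy=-15.694
  bounce: vy ← 0.74·15.694 = 11.614
Arc 2: start y=0.000, vy=11.614 → t=2.370, apex=6.882, x_land=62.586, impact vy=-11.614
  bounce: vy ← 0.74·11.614 = 8.594
Arc 3: start y=0.000, vy=8.594 → t=1.754, apex=3.768, x_land=86.667, impact vy=-8.594
  bounce: vy ← 0.74·8.594 = 6.360
Arc 4: start y=0.000, vy=6.360 → t=1.298, apex=2.064, x_land=104.488, impact vy=-6.360
  bounce: vy ← 0.74·6.360 = 4.706
Arc 5: start y=0.000, vy=4.706 → t=0.960, apex=1.130, x_land=117.674, impact vy=-4.706
  bounce: vy ← 0.74·4.706 = 3.483
Arc 6: start y=0.000, vy=3.483 → t=0.711, apex=0.619, x_land=127.433, impact vy=-3.483
  bounce: vy ← 0.74·3.483 = 2.577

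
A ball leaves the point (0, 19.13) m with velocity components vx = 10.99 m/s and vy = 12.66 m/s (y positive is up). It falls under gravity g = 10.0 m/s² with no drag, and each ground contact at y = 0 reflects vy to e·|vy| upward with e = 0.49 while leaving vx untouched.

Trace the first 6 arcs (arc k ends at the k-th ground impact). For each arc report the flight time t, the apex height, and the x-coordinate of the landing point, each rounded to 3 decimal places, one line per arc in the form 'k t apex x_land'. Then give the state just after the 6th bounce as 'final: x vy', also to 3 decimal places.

1 3.596 27.144 39.520
2 2.283 6.517 64.614
3 1.119 1.565 76.910
4 0.548 0.376 82.935
5 0.269 0.090 85.888
6 0.132 0.022 87.334
final: 87.334 0.322

Arc 1: start y=19.130, vy=12.660 → t=3.596, apex=27.144, x_land=39.520, impact vy=-23.300
  bounce: vy ← 0.49·23.300 = 11.417
Arc 2: start y=0.000, vy=11.417 → t=2.283, apex=6.517, x_land=64.614, impact vy=-11.417
  bounce: vy ← 0.49·11.417 = 5.594
Arc 3: start y=0.000, vy=5.594 → t=1.119, apex=1.565, x_land=76.910, impact vy=-5.594
  bounce: vy ← 0.49·5.594 = 2.741
Arc 4: start y=0.000, vy=2.741 → t=0.548, apex=0.376, x_land=82.935, impact vy=-2.741
  bounce: vy ← 0.49·2.741 = 1.343
Arc 5: start y=0.000, vy=1.343 → t=0.269, apex=0.090, x_land=85.888, impact vy=-1.343
  bounce: vy ← 0.49·1.343 = 0.658
Arc 6: start y=0.000, vy=0.658 → t=0.132, apex=0.022, x_land=87.334, impact vy=-0.658
  bounce: vy ← 0.49·0.658 = 0.322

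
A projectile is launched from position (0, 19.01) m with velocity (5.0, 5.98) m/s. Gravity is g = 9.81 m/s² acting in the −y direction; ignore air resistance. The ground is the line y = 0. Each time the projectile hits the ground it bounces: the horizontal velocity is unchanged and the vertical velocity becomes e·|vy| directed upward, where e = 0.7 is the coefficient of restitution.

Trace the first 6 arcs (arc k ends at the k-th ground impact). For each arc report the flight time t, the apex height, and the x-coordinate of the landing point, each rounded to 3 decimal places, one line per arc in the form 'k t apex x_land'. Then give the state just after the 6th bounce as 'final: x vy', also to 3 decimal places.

Arc 1: start y=19.010, vy=5.980 → t=2.670, apex=20.833, x_land=13.352, impact vy=-20.217
  bounce: vy ← 0.7·20.217 = 14.152
Arc 2: start y=0.000, vy=14.152 → t=2.885, apex=10.208, x_land=27.778, impact vy=-14.152
  bounce: vy ← 0.7·14.152 = 9.906
Arc 3: start y=0.000, vy=9.906 → t=2.020, apex=5.002, x_land=37.877, impact vy=-9.906
  bounce: vy ← 0.7·9.906 = 6.935
Arc 4: start y=0.000, vy=6.935 → t=1.414, apex=2.451, x_land=44.946, impact vy=-6.935
  bounce: vy ← 0.7·6.935 = 4.854
Arc 5: start y=0.000, vy=4.854 → t=0.990, apex=1.201, x_land=49.894, impact vy=-4.854
  bounce: vy ← 0.7·4.854 = 3.398
Arc 6: start y=0.000, vy=3.398 → t=0.693, apex=0.588, x_land=53.358, impact vy=-3.398
  bounce: vy ← 0.7·3.398 = 2.379

1 2.670 20.833 13.352
2 2.885 10.208 27.778
3 2.020 5.002 37.877
4 1.414 2.451 44.946
5 0.990 1.201 49.894
6 0.693 0.588 53.358
final: 53.358 2.379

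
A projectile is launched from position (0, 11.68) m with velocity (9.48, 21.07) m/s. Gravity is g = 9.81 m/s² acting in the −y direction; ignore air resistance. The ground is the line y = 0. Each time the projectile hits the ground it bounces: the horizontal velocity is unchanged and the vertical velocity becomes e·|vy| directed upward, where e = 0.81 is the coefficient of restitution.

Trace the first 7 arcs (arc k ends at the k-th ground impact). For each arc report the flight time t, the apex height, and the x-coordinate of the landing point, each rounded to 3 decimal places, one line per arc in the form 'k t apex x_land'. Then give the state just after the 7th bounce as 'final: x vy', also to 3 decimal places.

1 4.792 34.307 45.433
2 4.284 22.509 86.049
3 3.470 14.768 118.948
4 2.811 9.689 145.596
5 2.277 6.357 167.181
6 1.844 4.171 184.664
7 1.494 2.737 198.826
final: 198.826 5.935

Arc 1: start y=11.680, vy=21.070 → t=4.792, apex=34.307, x_land=45.433, impact vy=-25.944
  bounce: vy ← 0.81·25.944 = 21.015
Arc 2: start y=0.000, vy=21.015 → t=4.284, apex=22.509, x_land=86.049, impact vy=-21.015
  bounce: vy ← 0.81·21.015 = 17.022
Arc 3: start y=0.000, vy=17.022 → t=3.470, apex=14.768, x_land=118.948, impact vy=-17.022
  bounce: vy ← 0.81·17.022 = 13.788
Arc 4: start y=0.000, vy=13.788 → t=2.811, apex=9.689, x_land=145.596, impact vy=-13.788
  bounce: vy ← 0.81·13.788 = 11.168
Arc 5: start y=0.000, vy=11.168 → t=2.277, apex=6.357, x_land=167.181, impact vy=-11.168
  bounce: vy ← 0.81·11.168 = 9.046
Arc 6: start y=0.000, vy=9.046 → t=1.844, apex=4.171, x_land=184.664, impact vy=-9.046
  bounce: vy ← 0.81·9.046 = 7.327
Arc 7: start y=0.000, vy=7.327 → t=1.494, apex=2.737, x_land=198.826, impact vy=-7.327
  bounce: vy ← 0.81·7.327 = 5.935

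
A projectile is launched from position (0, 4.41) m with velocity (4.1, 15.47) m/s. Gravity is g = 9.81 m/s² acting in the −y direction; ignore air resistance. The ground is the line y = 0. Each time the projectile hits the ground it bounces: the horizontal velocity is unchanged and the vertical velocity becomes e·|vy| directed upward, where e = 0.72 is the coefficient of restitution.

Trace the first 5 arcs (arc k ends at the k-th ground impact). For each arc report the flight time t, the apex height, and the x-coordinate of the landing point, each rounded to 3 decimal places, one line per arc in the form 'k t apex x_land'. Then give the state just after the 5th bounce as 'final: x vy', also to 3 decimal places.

1 3.417 16.608 14.010
2 2.650 8.609 24.874
3 1.908 4.463 32.696
4 1.374 2.314 38.327
5 0.989 1.199 42.382
final: 42.382 3.493

Arc 1: start y=4.410, vy=15.470 → t=3.417, apex=16.608, x_land=14.010, impact vy=-18.051
  bounce: vy ← 0.72·18.051 = 12.997
Arc 2: start y=0.000, vy=12.997 → t=2.650, apex=8.609, x_land=24.874, impact vy=-12.997
  bounce: vy ← 0.72·12.997 = 9.358
Arc 3: start y=0.000, vy=9.358 → t=1.908, apex=4.463, x_land=32.696, impact vy=-9.358
  bounce: vy ← 0.72·9.358 = 6.738
Arc 4: start y=0.000, vy=6.738 → t=1.374, apex=2.314, x_land=38.327, impact vy=-6.738
  bounce: vy ← 0.72·6.738 = 4.851
Arc 5: start y=0.000, vy=4.851 → t=0.989, apex=1.199, x_land=42.382, impact vy=-4.851
  bounce: vy ← 0.72·4.851 = 3.493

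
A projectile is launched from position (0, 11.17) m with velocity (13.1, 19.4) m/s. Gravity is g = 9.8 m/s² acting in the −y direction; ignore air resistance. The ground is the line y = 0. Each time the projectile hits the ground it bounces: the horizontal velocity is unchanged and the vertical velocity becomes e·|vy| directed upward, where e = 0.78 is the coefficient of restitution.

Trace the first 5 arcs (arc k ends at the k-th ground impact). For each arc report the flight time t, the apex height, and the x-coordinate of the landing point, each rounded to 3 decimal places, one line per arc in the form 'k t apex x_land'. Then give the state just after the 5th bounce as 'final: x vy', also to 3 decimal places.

1 4.469 30.372 58.547
2 3.884 18.478 109.426
3 3.029 11.242 149.111
4 2.363 6.840 180.065
5 1.843 4.161 204.210
final: 204.210 7.044

Arc 1: start y=11.170, vy=19.400 → t=4.469, apex=30.372, x_land=58.547, impact vy=-24.399
  bounce: vy ← 0.78·24.399 = 19.031
Arc 2: start y=0.000, vy=19.031 → t=3.884, apex=18.478, x_land=109.426, impact vy=-19.031
  bounce: vy ← 0.78·19.031 = 14.844
Arc 3: start y=0.000, vy=14.844 → t=3.029, apex=11.242, x_land=149.111, impact vy=-14.844
  bounce: vy ← 0.78·14.844 = 11.578
Arc 4: start y=0.000, vy=11.578 → t=2.363, apex=6.840, x_land=180.065, impact vy=-11.578
  bounce: vy ← 0.78·11.578 = 9.031
Arc 5: start y=0.000, vy=9.031 → t=1.843, apex=4.161, x_land=204.210, impact vy=-9.031
  bounce: vy ← 0.78·9.031 = 7.044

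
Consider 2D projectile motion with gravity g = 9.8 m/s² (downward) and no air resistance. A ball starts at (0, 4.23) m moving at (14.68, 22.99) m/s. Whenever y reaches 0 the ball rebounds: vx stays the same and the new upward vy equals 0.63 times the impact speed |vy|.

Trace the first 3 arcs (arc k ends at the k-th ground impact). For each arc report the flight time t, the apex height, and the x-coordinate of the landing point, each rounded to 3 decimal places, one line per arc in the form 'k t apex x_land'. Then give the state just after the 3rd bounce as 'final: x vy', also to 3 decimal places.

1 4.869 31.196 71.479
2 3.179 12.382 118.150
3 2.003 4.914 147.553
final: 147.553 6.183

Arc 1: start y=4.230, vy=22.990 → t=4.869, apex=31.196, x_land=71.479, impact vy=-24.727
  bounce: vy ← 0.63·24.727 = 15.578
Arc 2: start y=0.000, vy=15.578 → t=3.179, apex=12.382, x_land=118.150, impact vy=-15.578
  bounce: vy ← 0.63·15.578 = 9.814
Arc 3: start y=0.000, vy=9.814 → t=2.003, apex=4.914, x_land=147.553, impact vy=-9.814
  bounce: vy ← 0.63·9.814 = 6.183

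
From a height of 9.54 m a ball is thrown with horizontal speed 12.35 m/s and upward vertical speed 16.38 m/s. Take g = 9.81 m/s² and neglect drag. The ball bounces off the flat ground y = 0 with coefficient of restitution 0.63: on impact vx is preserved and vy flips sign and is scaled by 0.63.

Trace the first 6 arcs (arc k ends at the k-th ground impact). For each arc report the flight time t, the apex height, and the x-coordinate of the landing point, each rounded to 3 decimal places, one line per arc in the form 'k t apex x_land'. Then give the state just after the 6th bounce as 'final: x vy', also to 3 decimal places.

Arc 1: start y=9.540, vy=16.380 → t=3.845, apex=23.215, x_land=47.489, impact vy=-21.342
  bounce: vy ← 0.63·21.342 = 13.445
Arc 2: start y=0.000, vy=13.445 → t=2.741, apex=9.214, x_land=81.342, impact vy=-13.445
  bounce: vy ← 0.63·13.445 = 8.471
Arc 3: start y=0.000, vy=8.471 → t=1.727, apex=3.657, x_land=102.670, impact vy=-8.471
  bounce: vy ← 0.63·8.471 = 5.336
Arc 4: start y=0.000, vy=5.336 → t=1.088, apex=1.451, x_land=116.106, impact vy=-5.336
  bounce: vy ← 0.63·5.336 = 3.362
Arc 5: start y=0.000, vy=3.362 → t=0.685, apex=0.576, x_land=124.571, impact vy=-3.362
  bounce: vy ← 0.63·3.362 = 2.118
Arc 6: start y=0.000, vy=2.118 → t=0.432, apex=0.229, x_land=129.904, impact vy=-2.118
  bounce: vy ← 0.63·2.118 = 1.334

1 3.845 23.215 47.489
2 2.741 9.214 81.342
3 1.727 3.657 102.670
4 1.088 1.451 116.106
5 0.685 0.576 124.571
6 0.432 0.229 129.904
final: 129.904 1.334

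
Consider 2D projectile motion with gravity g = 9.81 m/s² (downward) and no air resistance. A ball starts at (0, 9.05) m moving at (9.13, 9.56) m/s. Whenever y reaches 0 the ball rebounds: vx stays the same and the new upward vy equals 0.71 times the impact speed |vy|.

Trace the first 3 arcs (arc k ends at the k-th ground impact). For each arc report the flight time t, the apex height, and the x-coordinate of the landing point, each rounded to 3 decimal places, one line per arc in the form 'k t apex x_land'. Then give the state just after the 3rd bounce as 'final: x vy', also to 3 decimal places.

1 2.646 13.708 24.160
2 2.374 6.910 45.834
3 1.685 3.483 61.222
final: 61.222 5.870

Arc 1: start y=9.050, vy=9.560 → t=2.646, apex=13.708, x_land=24.160, impact vy=-16.400
  bounce: vy ← 0.71·16.400 = 11.644
Arc 2: start y=0.000, vy=11.644 → t=2.374, apex=6.910, x_land=45.834, impact vy=-11.644
  bounce: vy ← 0.71·11.644 = 8.267
Arc 3: start y=0.000, vy=8.267 → t=1.685, apex=3.483, x_land=61.222, impact vy=-8.267
  bounce: vy ← 0.71·8.267 = 5.870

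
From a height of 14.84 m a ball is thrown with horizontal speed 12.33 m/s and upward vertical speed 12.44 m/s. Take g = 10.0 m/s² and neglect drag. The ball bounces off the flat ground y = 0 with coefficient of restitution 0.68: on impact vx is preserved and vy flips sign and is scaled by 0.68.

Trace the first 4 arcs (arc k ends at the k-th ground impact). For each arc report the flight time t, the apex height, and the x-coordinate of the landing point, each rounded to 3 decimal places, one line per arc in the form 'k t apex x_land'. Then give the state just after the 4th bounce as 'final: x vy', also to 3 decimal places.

Arc 1: start y=14.840, vy=12.440 → t=3.369, apex=22.578, x_land=41.540, impact vy=-21.250
  bounce: vy ← 0.68·21.250 = 14.450
Arc 2: start y=0.000, vy=14.450 → t=2.890, apex=10.440, x_land=77.173, impact vy=-14.450
  bounce: vy ← 0.68·14.450 = 9.826
Arc 3: start y=0.000, vy=9.826 → t=1.965, apex=4.827, x_land=101.404, impact vy=-9.826
  bounce: vy ← 0.68·9.826 = 6.682
Arc 4: start y=0.000, vy=6.682 → t=1.336, apex=2.232, x_land=117.880, impact vy=-6.682
  bounce: vy ← 0.68·6.682 = 4.543

1 3.369 22.578 41.540
2 2.890 10.440 77.173
3 1.965 4.827 101.404
4 1.336 2.232 117.880
final: 117.880 4.543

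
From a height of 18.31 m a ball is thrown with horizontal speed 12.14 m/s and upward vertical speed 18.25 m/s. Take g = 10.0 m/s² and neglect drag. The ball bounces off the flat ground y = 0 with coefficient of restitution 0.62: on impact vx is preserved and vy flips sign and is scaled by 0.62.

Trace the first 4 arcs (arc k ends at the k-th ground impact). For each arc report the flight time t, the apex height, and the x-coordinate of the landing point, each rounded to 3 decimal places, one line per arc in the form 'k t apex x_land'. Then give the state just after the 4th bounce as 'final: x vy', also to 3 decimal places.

1 4.469 34.963 54.258
2 3.279 13.440 94.065
3 2.033 5.166 118.745
4 1.260 1.986 134.047
final: 134.047 3.907

Arc 1: start y=18.310, vy=18.250 → t=4.469, apex=34.963, x_land=54.258, impact vy=-26.444
  bounce: vy ← 0.62·26.444 = 16.395
Arc 2: start y=0.000, vy=16.395 → t=3.279, apex=13.440, x_land=94.065, impact vy=-16.395
  bounce: vy ← 0.62·16.395 = 10.165
Arc 3: start y=0.000, vy=10.165 → t=2.033, apex=5.166, x_land=118.745, impact vy=-10.165
  bounce: vy ← 0.62·10.165 = 6.302
Arc 4: start y=0.000, vy=6.302 → t=1.260, apex=1.986, x_land=134.047, impact vy=-6.302
  bounce: vy ← 0.62·6.302 = 3.907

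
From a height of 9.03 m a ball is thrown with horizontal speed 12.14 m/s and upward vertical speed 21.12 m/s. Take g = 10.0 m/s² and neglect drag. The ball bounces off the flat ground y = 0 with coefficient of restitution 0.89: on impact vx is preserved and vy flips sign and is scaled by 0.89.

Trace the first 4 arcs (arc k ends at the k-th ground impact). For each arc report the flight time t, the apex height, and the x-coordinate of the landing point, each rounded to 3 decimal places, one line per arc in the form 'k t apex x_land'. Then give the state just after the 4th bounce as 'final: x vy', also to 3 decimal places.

1 4.615 31.333 56.030
2 4.456 24.819 110.124
3 3.966 19.659 158.268
4 3.530 15.572 201.117
final: 201.117 15.706

Arc 1: start y=9.030, vy=21.120 → t=4.615, apex=31.333, x_land=56.030, impact vy=-25.033
  bounce: vy ← 0.89·25.033 = 22.279
Arc 2: start y=0.000, vy=22.279 → t=4.456, apex=24.819, x_land=110.124, impact vy=-22.279
  bounce: vy ← 0.89·22.279 = 19.829
Arc 3: start y=0.000, vy=19.829 → t=3.966, apex=19.659, x_land=158.268, impact vy=-19.829
  bounce: vy ← 0.89·19.829 = 17.648
Arc 4: start y=0.000, vy=17.648 → t=3.530, apex=15.572, x_land=201.117, impact vy=-17.648
  bounce: vy ← 0.89·17.648 = 15.706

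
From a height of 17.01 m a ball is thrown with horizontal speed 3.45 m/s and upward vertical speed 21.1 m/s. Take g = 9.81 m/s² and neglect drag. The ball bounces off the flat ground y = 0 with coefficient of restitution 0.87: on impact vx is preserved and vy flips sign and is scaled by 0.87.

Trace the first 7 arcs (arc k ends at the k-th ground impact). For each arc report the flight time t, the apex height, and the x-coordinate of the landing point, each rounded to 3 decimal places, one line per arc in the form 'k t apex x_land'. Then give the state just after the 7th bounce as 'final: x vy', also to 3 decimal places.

1 4.996 39.702 17.236
2 4.950 30.050 34.314
3 4.307 22.745 49.173
4 3.747 17.216 62.100
5 3.260 13.031 73.346
6 2.836 9.863 83.130
7 2.467 7.465 91.643
final: 91.643 10.529

Arc 1: start y=17.010, vy=21.100 → t=4.996, apex=39.702, x_land=17.236, impact vy=-27.910
  bounce: vy ← 0.87·27.910 = 24.281
Arc 2: start y=0.000, vy=24.281 → t=4.950, apex=30.050, x_land=34.314, impact vy=-24.281
  bounce: vy ← 0.87·24.281 = 21.125
Arc 3: start y=0.000, vy=21.125 → t=4.307, apex=22.745, x_land=49.173, impact vy=-21.125
  bounce: vy ← 0.87·21.125 = 18.379
Arc 4: start y=0.000, vy=18.379 → t=3.747, apex=17.216, x_land=62.100, impact vy=-18.379
  bounce: vy ← 0.87·18.379 = 15.989
Arc 5: start y=0.000, vy=15.989 → t=3.260, apex=13.031, x_land=73.346, impact vy=-15.989
  bounce: vy ← 0.87·15.989 = 13.911
Arc 6: start y=0.000, vy=13.911 → t=2.836, apex=9.863, x_land=83.130, impact vy=-13.911
  bounce: vy ← 0.87·13.911 = 12.102
Arc 7: start y=0.000, vy=12.102 → t=2.467, apex=7.465, x_land=91.643, impact vy=-12.102
  bounce: vy ← 0.87·12.102 = 10.529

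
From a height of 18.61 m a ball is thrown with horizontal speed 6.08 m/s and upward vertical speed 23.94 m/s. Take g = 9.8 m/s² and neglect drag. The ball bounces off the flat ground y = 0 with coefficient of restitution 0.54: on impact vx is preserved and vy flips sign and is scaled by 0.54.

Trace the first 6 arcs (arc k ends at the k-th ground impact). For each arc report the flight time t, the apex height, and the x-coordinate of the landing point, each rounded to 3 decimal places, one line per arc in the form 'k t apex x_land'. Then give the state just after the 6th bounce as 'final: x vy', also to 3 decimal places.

Arc 1: start y=18.610, vy=23.940 → t=5.568, apex=47.851, x_land=33.852, impact vy=-30.625
  bounce: vy ← 0.54·30.625 = 16.537
Arc 2: start y=0.000, vy=16.537 → t=3.375, apex=13.953, x_land=54.372, impact vy=-16.537
  bounce: vy ← 0.54·16.537 = 8.930
Arc 3: start y=0.000, vy=8.930 → t=1.822, apex=4.069, x_land=65.453, impact vy=-8.930
  bounce: vy ← 0.54·8.930 = 4.822
Arc 4: start y=0.000, vy=4.822 → t=0.984, apex=1.186, x_land=71.437, impact vy=-4.822
  bounce: vy ← 0.54·4.822 = 2.604
Arc 5: start y=0.000, vy=2.604 → t=0.531, apex=0.346, x_land=74.668, impact vy=-2.604
  bounce: vy ← 0.54·2.604 = 1.406
Arc 6: start y=0.000, vy=1.406 → t=0.287, apex=0.101, x_land=76.413, impact vy=-1.406
  bounce: vy ← 0.54·1.406 = 0.759

1 5.568 47.851 33.852
2 3.375 13.953 54.372
3 1.822 4.069 65.453
4 0.984 1.186 71.437
5 0.531 0.346 74.668
6 0.287 0.101 76.413
final: 76.413 0.759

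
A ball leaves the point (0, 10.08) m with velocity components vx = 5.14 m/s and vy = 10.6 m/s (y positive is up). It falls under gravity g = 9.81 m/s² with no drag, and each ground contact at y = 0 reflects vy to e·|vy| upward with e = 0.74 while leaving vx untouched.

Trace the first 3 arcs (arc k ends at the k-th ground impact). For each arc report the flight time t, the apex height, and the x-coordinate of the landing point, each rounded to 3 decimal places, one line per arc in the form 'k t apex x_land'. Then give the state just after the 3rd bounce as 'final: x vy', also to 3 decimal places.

1 2.876 15.807 14.781
2 2.657 8.656 28.437
3 1.966 4.740 38.543
final: 38.543 7.136

Arc 1: start y=10.080, vy=10.600 → t=2.876, apex=15.807, x_land=14.781, impact vy=-17.610
  bounce: vy ← 0.74·17.610 = 13.032
Arc 2: start y=0.000, vy=13.032 → t=2.657, apex=8.656, x_land=28.437, impact vy=-13.032
  bounce: vy ← 0.74·13.032 = 9.644
Arc 3: start y=0.000, vy=9.644 → t=1.966, apex=4.740, x_land=38.543, impact vy=-9.644
  bounce: vy ← 0.74·9.644 = 7.136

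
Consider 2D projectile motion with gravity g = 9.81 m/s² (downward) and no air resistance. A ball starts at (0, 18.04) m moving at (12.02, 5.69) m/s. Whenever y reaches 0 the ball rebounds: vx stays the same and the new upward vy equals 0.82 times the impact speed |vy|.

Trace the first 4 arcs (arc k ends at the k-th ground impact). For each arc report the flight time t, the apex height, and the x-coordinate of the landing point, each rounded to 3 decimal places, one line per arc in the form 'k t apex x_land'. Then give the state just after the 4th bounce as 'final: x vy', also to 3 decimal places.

1 2.584 19.690 31.055
2 3.286 13.240 70.551
3 2.694 8.902 102.938
4 2.209 5.986 129.495
final: 129.495 8.886

Arc 1: start y=18.040, vy=5.690 → t=2.584, apex=19.690, x_land=31.055, impact vy=-19.655
  bounce: vy ← 0.82·19.655 = 16.117
Arc 2: start y=0.000, vy=16.117 → t=3.286, apex=13.240, x_land=70.551, impact vy=-16.117
  bounce: vy ← 0.82·16.117 = 13.216
Arc 3: start y=0.000, vy=13.216 → t=2.694, apex=8.902, x_land=102.938, impact vy=-13.216
  bounce: vy ← 0.82·13.216 = 10.837
Arc 4: start y=0.000, vy=10.837 → t=2.209, apex=5.986, x_land=129.495, impact vy=-10.837
  bounce: vy ← 0.82·10.837 = 8.886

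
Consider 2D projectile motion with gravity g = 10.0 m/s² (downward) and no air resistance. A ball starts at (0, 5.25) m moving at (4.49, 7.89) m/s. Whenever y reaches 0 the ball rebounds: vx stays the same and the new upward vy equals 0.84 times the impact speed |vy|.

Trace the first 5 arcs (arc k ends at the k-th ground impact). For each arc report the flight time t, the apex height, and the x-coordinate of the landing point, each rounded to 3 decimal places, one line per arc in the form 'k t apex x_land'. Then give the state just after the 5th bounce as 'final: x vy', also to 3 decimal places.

1 2.082 8.363 9.349
2 2.173 5.901 19.105
3 1.825 4.164 27.299
4 1.533 2.938 34.182
5 1.288 2.073 39.964
final: 39.964 5.409

Arc 1: start y=5.250, vy=7.890 → t=2.082, apex=8.363, x_land=9.349, impact vy=-12.933
  bounce: vy ← 0.84·12.933 = 10.863
Arc 2: start y=0.000, vy=10.863 → t=2.173, apex=5.901, x_land=19.105, impact vy=-10.863
  bounce: vy ← 0.84·10.863 = 9.125
Arc 3: start y=0.000, vy=9.125 → t=1.825, apex=4.164, x_land=27.299, impact vy=-9.125
  bounce: vy ← 0.84·9.125 = 7.665
Arc 4: start y=0.000, vy=7.665 → t=1.533, apex=2.938, x_land=34.182, impact vy=-7.665
  bounce: vy ← 0.84·7.665 = 6.439
Arc 5: start y=0.000, vy=6.439 → t=1.288, apex=2.073, x_land=39.964, impact vy=-6.439
  bounce: vy ← 0.84·6.439 = 5.409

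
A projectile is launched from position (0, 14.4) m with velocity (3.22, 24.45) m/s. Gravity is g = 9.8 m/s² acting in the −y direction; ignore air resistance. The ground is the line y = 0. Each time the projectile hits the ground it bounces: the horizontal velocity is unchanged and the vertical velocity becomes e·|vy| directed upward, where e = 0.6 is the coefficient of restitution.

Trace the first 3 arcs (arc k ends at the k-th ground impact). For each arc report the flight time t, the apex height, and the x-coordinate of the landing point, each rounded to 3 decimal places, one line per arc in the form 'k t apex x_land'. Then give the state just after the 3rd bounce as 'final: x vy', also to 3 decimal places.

Arc 1: start y=14.400, vy=24.450 → t=5.522, apex=44.900, x_land=17.781, impact vy=-29.666
  bounce: vy ← 0.6·29.666 = 17.799
Arc 2: start y=0.000, vy=17.799 → t=3.633, apex=16.164, x_land=29.477, impact vy=-17.799
  bounce: vy ← 0.6·17.799 = 10.680
Arc 3: start y=0.000, vy=10.680 → t=2.180, apex=5.819, x_land=36.496, impact vy=-10.680
  bounce: vy ← 0.6·10.680 = 6.408

1 5.522 44.900 17.781
2 3.633 16.164 29.477
3 2.180 5.819 36.496
final: 36.496 6.408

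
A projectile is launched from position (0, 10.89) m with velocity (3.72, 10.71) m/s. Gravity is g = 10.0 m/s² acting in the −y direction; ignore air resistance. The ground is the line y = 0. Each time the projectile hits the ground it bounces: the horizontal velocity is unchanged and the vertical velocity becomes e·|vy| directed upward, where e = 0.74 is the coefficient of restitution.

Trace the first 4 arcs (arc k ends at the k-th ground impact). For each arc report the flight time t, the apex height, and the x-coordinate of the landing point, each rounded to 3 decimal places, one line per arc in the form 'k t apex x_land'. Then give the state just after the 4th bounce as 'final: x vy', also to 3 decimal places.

1 2.894 16.625 10.767
2 2.699 9.104 20.807
3 1.997 4.985 28.236
4 1.478 2.730 33.733
final: 33.733 5.468

Arc 1: start y=10.890, vy=10.710 → t=2.894, apex=16.625, x_land=10.767, impact vy=-18.235
  bounce: vy ← 0.74·18.235 = 13.494
Arc 2: start y=0.000, vy=13.494 → t=2.699, apex=9.104, x_land=20.807, impact vy=-13.494
  bounce: vy ← 0.74·13.494 = 9.985
Arc 3: start y=0.000, vy=9.985 → t=1.997, apex=4.985, x_land=28.236, impact vy=-9.985
  bounce: vy ← 0.74·9.985 = 7.389
Arc 4: start y=0.000, vy=7.389 → t=1.478, apex=2.730, x_land=33.733, impact vy=-7.389
  bounce: vy ← 0.74·7.389 = 5.468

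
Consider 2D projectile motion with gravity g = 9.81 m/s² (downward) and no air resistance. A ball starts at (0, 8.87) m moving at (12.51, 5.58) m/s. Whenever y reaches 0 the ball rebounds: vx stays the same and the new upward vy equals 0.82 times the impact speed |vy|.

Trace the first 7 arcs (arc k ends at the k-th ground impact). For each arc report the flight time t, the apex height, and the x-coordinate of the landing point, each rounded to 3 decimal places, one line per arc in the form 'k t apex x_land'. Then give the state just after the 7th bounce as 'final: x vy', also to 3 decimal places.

1 2.029 10.457 25.382
2 2.395 7.031 55.338
3 1.964 4.728 79.902
4 1.610 3.179 100.044
5 1.320 2.138 116.561
6 1.083 1.437 130.105
7 0.888 0.966 141.211
final: 141.211 3.571

Arc 1: start y=8.870, vy=5.580 → t=2.029, apex=10.457, x_land=25.382, impact vy=-14.324
  bounce: vy ← 0.82·14.324 = 11.745
Arc 2: start y=0.000, vy=11.745 → t=2.395, apex=7.031, x_land=55.338, impact vy=-11.745
  bounce: vy ← 0.82·11.745 = 9.631
Arc 3: start y=0.000, vy=9.631 → t=1.964, apex=4.728, x_land=79.902, impact vy=-9.631
  bounce: vy ← 0.82·9.631 = 7.898
Arc 4: start y=0.000, vy=7.898 → t=1.610, apex=3.179, x_land=100.044, impact vy=-7.898
  bounce: vy ← 0.82·7.898 = 6.476
Arc 5: start y=0.000, vy=6.476 → t=1.320, apex=2.138, x_land=116.561, impact vy=-6.476
  bounce: vy ← 0.82·6.476 = 5.310
Arc 6: start y=0.000, vy=5.310 → t=1.083, apex=1.437, x_land=130.105, impact vy=-5.310
  bounce: vy ← 0.82·5.310 = 4.354
Arc 7: start y=0.000, vy=4.354 → t=0.888, apex=0.966, x_land=141.211, impact vy=-4.354
  bounce: vy ← 0.82·4.354 = 3.571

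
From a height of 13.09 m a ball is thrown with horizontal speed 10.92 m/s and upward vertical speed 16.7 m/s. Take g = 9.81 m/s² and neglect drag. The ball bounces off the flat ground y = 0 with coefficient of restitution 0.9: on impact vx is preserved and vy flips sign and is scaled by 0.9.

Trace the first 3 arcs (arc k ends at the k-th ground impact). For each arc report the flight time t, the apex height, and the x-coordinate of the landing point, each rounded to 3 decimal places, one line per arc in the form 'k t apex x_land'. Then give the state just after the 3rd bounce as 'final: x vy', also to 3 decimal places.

1 4.062 27.305 44.354
2 4.247 22.117 90.730
3 3.822 17.915 132.468
final: 132.468 16.873

Arc 1: start y=13.090, vy=16.700 → t=4.062, apex=27.305, x_land=44.354, impact vy=-23.146
  bounce: vy ← 0.9·23.146 = 20.831
Arc 2: start y=0.000, vy=20.831 → t=4.247, apex=22.117, x_land=90.730, impact vy=-20.831
  bounce: vy ← 0.9·20.831 = 18.748
Arc 3: start y=0.000, vy=18.748 → t=3.822, apex=17.915, x_land=132.468, impact vy=-18.748
  bounce: vy ← 0.9·18.748 = 16.873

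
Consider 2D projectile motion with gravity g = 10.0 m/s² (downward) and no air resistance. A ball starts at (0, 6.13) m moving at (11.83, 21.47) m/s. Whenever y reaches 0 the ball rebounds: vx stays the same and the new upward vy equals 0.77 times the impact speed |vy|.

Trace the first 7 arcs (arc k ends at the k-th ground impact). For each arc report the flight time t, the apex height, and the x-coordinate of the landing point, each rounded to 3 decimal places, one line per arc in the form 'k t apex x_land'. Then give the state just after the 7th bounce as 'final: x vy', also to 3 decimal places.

Arc 1: start y=6.130, vy=21.470 → t=4.563, apex=29.178, x_land=53.977, impact vy=-24.157
  bounce: vy ← 0.77·24.157 = 18.601
Arc 2: start y=0.000, vy=18.601 → t=3.720, apex=17.300, x_land=97.986, impact vy=-18.601
  bounce: vy ← 0.77·18.601 = 14.323
Arc 3: start y=0.000, vy=14.323 → t=2.865, apex=10.257, x_land=131.874, impact vy=-14.323
  bounce: vy ← 0.77·14.323 = 11.028
Arc 4: start y=0.000, vy=11.028 → t=2.206, apex=6.081, x_land=157.967, impact vy=-11.028
  bounce: vy ← 0.77·11.028 = 8.492
Arc 5: start y=0.000, vy=8.492 → t=1.698, apex=3.606, x_land=178.059, impact vy=-8.492
  bounce: vy ← 0.77·8.492 = 6.539
Arc 6: start y=0.000, vy=6.539 → t=1.308, apex=2.138, x_land=193.530, impact vy=-6.539
  bounce: vy ← 0.77·6.539 = 5.035
Arc 7: start y=0.000, vy=5.035 → t=1.007, apex=1.267, x_land=205.442, impact vy=-5.035
  bounce: vy ← 0.77·5.035 = 3.877

1 4.563 29.178 53.977
2 3.720 17.300 97.986
3 2.865 10.257 131.874
4 2.206 6.081 157.967
5 1.698 3.606 178.059
6 1.308 2.138 193.530
7 1.007 1.267 205.442
final: 205.442 3.877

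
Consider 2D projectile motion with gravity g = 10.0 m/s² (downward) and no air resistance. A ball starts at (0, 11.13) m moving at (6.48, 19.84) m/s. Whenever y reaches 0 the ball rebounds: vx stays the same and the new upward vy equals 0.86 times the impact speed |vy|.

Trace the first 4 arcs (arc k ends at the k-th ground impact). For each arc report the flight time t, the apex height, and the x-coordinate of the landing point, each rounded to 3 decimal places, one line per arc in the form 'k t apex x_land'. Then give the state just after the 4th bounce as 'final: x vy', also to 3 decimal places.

1 4.466 30.811 28.942
2 4.270 22.788 56.610
3 3.672 16.854 80.404
4 3.158 12.465 100.867
final: 100.867 13.579

Arc 1: start y=11.130, vy=19.840 → t=4.466, apex=30.811, x_land=28.942, impact vy=-24.824
  bounce: vy ← 0.86·24.824 = 21.349
Arc 2: start y=0.000, vy=21.349 → t=4.270, apex=22.788, x_land=56.610, impact vy=-21.349
  bounce: vy ← 0.86·21.349 = 18.360
Arc 3: start y=0.000, vy=18.360 → t=3.672, apex=16.854, x_land=80.404, impact vy=-18.360
  bounce: vy ← 0.86·18.360 = 15.789
Arc 4: start y=0.000, vy=15.789 → t=3.158, apex=12.465, x_land=100.867, impact vy=-15.789
  bounce: vy ← 0.86·15.789 = 13.579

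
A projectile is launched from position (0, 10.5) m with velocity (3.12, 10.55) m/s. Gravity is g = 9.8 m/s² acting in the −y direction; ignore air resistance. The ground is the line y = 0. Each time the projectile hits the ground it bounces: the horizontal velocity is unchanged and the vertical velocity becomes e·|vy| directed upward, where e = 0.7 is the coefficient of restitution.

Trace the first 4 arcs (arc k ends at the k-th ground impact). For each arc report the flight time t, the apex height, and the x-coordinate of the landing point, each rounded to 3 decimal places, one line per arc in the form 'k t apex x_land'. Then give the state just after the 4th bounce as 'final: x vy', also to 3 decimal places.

1 2.894 16.179 9.028
2 2.544 7.928 16.965
3 1.781 3.885 22.521
4 1.247 1.903 26.410
final: 26.410 4.276

Arc 1: start y=10.500, vy=10.550 → t=2.894, apex=16.179, x_land=9.028, impact vy=-17.807
  bounce: vy ← 0.7·17.807 = 12.465
Arc 2: start y=0.000, vy=12.465 → t=2.544, apex=7.928, x_land=16.965, impact vy=-12.465
  bounce: vy ← 0.7·12.465 = 8.726
Arc 3: start y=0.000, vy=8.726 → t=1.781, apex=3.885, x_land=22.521, impact vy=-8.726
  bounce: vy ← 0.7·8.726 = 6.108
Arc 4: start y=0.000, vy=6.108 → t=1.247, apex=1.903, x_land=26.410, impact vy=-6.108
  bounce: vy ← 0.7·6.108 = 4.276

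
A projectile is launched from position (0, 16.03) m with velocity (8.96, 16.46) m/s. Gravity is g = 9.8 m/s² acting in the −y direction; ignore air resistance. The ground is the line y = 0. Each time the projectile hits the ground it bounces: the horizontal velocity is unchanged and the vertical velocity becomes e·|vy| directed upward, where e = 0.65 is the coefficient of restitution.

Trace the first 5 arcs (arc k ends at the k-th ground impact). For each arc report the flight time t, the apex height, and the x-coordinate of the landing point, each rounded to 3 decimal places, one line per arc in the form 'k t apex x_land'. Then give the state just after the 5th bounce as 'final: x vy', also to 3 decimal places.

Arc 1: start y=16.030, vy=16.460 → t=4.148, apex=29.853, x_land=37.165, impact vy=-24.189
  bounce: vy ← 0.65·24.189 = 15.723
Arc 2: start y=0.000, vy=15.723 → t=3.209, apex=12.613, x_land=65.916, impact vy=-15.723
  bounce: vy ← 0.65·15.723 = 10.220
Arc 3: start y=0.000, vy=10.220 → t=2.086, apex=5.329, x_land=84.604, impact vy=-10.220
  bounce: vy ← 0.65·10.220 = 6.643
Arc 4: start y=0.000, vy=6.643 → t=1.356, apex=2.251, x_land=96.751, impact vy=-6.643
  bounce: vy ← 0.65·6.643 = 4.318
Arc 5: start y=0.000, vy=4.318 → t=0.881, apex=0.951, x_land=104.646, impact vy=-4.318
  bounce: vy ← 0.65·4.318 = 2.807

1 4.148 29.853 37.165
2 3.209 12.613 65.916
3 2.086 5.329 84.604
4 1.356 2.251 96.751
5 0.881 0.951 104.646
final: 104.646 2.807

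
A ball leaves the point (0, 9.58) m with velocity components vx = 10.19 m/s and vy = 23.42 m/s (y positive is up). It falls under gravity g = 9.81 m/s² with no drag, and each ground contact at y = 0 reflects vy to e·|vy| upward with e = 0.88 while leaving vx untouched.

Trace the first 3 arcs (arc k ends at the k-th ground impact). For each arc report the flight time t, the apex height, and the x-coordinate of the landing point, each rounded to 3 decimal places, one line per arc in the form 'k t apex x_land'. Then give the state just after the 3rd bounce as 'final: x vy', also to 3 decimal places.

1 5.154 37.536 52.516
2 4.869 29.068 102.129
3 4.284 22.510 145.788
final: 145.788 18.494

Arc 1: start y=9.580, vy=23.420 → t=5.154, apex=37.536, x_land=52.516, impact vy=-27.138
  bounce: vy ← 0.88·27.138 = 23.881
Arc 2: start y=0.000, vy=23.881 → t=4.869, apex=29.068, x_land=102.129, impact vy=-23.881
  bounce: vy ← 0.88·23.881 = 21.015
Arc 3: start y=0.000, vy=21.015 → t=4.284, apex=22.510, x_land=145.788, impact vy=-21.015
  bounce: vy ← 0.88·21.015 = 18.494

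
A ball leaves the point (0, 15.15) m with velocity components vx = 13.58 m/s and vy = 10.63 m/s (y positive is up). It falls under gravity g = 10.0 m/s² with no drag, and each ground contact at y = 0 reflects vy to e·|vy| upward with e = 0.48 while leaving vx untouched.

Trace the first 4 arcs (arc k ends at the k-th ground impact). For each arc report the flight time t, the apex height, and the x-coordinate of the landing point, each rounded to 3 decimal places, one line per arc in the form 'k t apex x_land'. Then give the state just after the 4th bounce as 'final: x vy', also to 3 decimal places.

Arc 1: start y=15.150, vy=10.630 → t=3.103, apex=20.800, x_land=42.133, impact vy=-20.396
  bounce: vy ← 0.48·20.396 = 9.790
Arc 2: start y=0.000, vy=9.790 → t=1.958, apex=4.792, x_land=68.723, impact vy=-9.790
  bounce: vy ← 0.48·9.790 = 4.699
Arc 3: start y=0.000, vy=4.699 → t=0.940, apex=1.104, x_land=81.486, impact vy=-4.699
  bounce: vy ← 0.48·4.699 = 2.256
Arc 4: start y=0.000, vy=2.256 → t=0.451, apex=0.254, x_land=87.613, impact vy=-2.256
  bounce: vy ← 0.48·2.256 = 1.083

1 3.103 20.800 42.133
2 1.958 4.792 68.723
3 0.940 1.104 81.486
4 0.451 0.254 87.613
final: 87.613 1.083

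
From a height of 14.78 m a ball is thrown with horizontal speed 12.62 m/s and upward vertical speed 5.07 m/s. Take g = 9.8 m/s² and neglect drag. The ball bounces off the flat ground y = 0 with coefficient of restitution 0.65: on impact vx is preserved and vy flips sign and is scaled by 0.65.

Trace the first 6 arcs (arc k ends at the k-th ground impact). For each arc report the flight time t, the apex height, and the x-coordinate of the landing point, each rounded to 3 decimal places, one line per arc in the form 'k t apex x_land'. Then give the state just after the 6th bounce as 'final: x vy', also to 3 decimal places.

1 2.330 16.091 29.399
2 2.356 6.799 59.129
3 1.531 2.872 78.454
4 0.995 1.214 91.015
5 0.647 0.513 99.180
6 0.421 0.217 104.487
final: 104.487 1.339

Arc 1: start y=14.780, vy=5.070 → t=2.330, apex=16.091, x_land=29.399, impact vy=-17.759
  bounce: vy ← 0.65·17.759 = 11.544
Arc 2: start y=0.000, vy=11.544 → t=2.356, apex=6.799, x_land=59.129, impact vy=-11.544
  bounce: vy ← 0.65·11.544 = 7.503
Arc 3: start y=0.000, vy=7.503 → t=1.531, apex=2.872, x_land=78.454, impact vy=-7.503
  bounce: vy ← 0.65·7.503 = 4.877
Arc 4: start y=0.000, vy=4.877 → t=0.995, apex=1.214, x_land=91.015, impact vy=-4.877
  bounce: vy ← 0.65·4.877 = 3.170
Arc 5: start y=0.000, vy=3.170 → t=0.647, apex=0.513, x_land=99.180, impact vy=-3.170
  bounce: vy ← 0.65·3.170 = 2.061
Arc 6: start y=0.000, vy=2.061 → t=0.421, apex=0.217, x_land=104.487, impact vy=-2.061
  bounce: vy ← 0.65·2.061 = 1.339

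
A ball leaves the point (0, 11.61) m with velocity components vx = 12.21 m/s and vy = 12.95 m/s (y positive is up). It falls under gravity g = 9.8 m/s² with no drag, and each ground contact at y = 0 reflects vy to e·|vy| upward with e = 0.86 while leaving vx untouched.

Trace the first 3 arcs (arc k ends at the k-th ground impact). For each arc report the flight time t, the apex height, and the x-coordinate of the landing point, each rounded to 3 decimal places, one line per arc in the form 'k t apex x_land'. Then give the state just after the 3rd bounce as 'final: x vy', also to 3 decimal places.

1 3.350 20.166 40.905
2 3.489 14.915 83.510
3 3.001 11.031 120.150
final: 120.150 12.645

Arc 1: start y=11.610, vy=12.950 → t=3.350, apex=20.166, x_land=40.905, impact vy=-19.881
  bounce: vy ← 0.86·19.881 = 17.098
Arc 2: start y=0.000, vy=17.098 → t=3.489, apex=14.915, x_land=83.510, impact vy=-17.098
  bounce: vy ← 0.86·17.098 = 14.704
Arc 3: start y=0.000, vy=14.704 → t=3.001, apex=11.031, x_land=120.150, impact vy=-14.704
  bounce: vy ← 0.86·14.704 = 12.645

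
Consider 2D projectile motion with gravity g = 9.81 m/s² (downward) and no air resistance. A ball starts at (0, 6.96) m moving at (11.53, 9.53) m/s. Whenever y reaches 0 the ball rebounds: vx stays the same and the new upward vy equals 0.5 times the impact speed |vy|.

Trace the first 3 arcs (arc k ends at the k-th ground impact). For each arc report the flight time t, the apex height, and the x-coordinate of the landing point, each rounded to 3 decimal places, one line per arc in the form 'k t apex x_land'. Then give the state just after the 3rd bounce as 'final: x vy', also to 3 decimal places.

1 2.509 11.589 28.924
2 1.537 2.897 46.647
3 0.769 0.724 55.508
final: 55.508 1.885

Arc 1: start y=6.960, vy=9.530 → t=2.509, apex=11.589, x_land=28.924, impact vy=-15.079
  bounce: vy ← 0.5·15.079 = 7.539
Arc 2: start y=0.000, vy=7.539 → t=1.537, apex=2.897, x_land=46.647, impact vy=-7.539
  bounce: vy ← 0.5·7.539 = 3.770
Arc 3: start y=0.000, vy=3.770 → t=0.769, apex=0.724, x_land=55.508, impact vy=-3.770
  bounce: vy ← 0.5·3.770 = 1.885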